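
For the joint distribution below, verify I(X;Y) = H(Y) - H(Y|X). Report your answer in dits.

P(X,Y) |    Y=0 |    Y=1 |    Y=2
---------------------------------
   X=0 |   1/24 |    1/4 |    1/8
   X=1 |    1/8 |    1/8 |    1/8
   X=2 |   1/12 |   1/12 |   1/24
I(X;Y) = 0.0250 dits

Mutual information has multiple equivalent forms:
- I(X;Y) = H(X) - H(X|Y)
- I(X;Y) = H(Y) - H(Y|X)
- I(X;Y) = H(X) + H(Y) - H(X,Y)

Computing all quantities:
H(X) = 0.4601, H(Y) = 0.4619, H(X,Y) = 0.8969
H(X|Y) = 0.4351, H(Y|X) = 0.4369

Verification:
H(X) - H(X|Y) = 0.4601 - 0.4351 = 0.0250
H(Y) - H(Y|X) = 0.4619 - 0.4369 = 0.0250
H(X) + H(Y) - H(X,Y) = 0.4601 + 0.4619 - 0.8969 = 0.0250

All forms give I(X;Y) = 0.0250 dits. ✓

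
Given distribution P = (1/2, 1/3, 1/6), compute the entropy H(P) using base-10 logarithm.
0.4392 dits

Shannon entropy is H(X) = -Σ p(x) log p(x).

For P = (1/2, 1/3, 1/6):
H = -1/2 × log_10(1/2) -1/3 × log_10(1/3) -1/6 × log_10(1/6)
H = 0.4392 dits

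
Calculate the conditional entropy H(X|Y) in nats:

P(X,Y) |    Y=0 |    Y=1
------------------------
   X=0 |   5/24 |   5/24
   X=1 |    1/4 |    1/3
0.6767 nats

Using the chain rule: H(X|Y) = H(X,Y) - H(Y)

First, compute H(X,Y) = 1.3664 nats

Marginal P(Y) = (11/24, 13/24)
H(Y) = 0.6897 nats

H(X|Y) = H(X,Y) - H(Y) = 1.3664 - 0.6897 = 0.6767 nats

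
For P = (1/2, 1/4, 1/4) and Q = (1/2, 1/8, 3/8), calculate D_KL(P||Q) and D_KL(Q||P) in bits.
D_KL(P||Q) = 0.1038, D_KL(Q||P) = 0.0944

KL divergence is not symmetric: D_KL(P||Q) ≠ D_KL(Q||P) in general.

D_KL(P||Q) = 0.1038 bits
D_KL(Q||P) = 0.0944 bits

No, they are not equal!

This asymmetry is why KL divergence is not a true distance metric.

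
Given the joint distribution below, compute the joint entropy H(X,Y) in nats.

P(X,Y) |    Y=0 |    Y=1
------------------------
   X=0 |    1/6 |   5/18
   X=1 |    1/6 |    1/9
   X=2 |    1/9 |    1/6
1.7400 nats

Joint entropy is H(X,Y) = -Σ_{x,y} p(x,y) log p(x,y).

Summing over all non-zero entries:
H(X,Y) = -[1/6·log_e(1/6) + 5/18·log_e(5/18) + 1/6·log_e(1/6) + 1/9·log_e(1/9) + 1/9·log_e(1/9) + 1/6·log_e(1/6)]
H(X,Y) = 1.7400 nats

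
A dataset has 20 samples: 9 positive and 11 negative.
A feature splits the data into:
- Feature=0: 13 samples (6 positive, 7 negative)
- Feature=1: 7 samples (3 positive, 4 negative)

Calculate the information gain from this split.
0.0007 bits

Information Gain = H(Y) - H(Y|Feature)

Before split:
P(positive) = 9/20 = 0.4500
H(Y) = 0.9928 bits

After split:
Feature=0: H = 0.9957 bits (weight = 13/20)
Feature=1: H = 0.9852 bits (weight = 7/20)
H(Y|Feature) = (13/20)×0.9957 + (7/20)×0.9852 = 0.9921 bits

Information Gain = 0.9928 - 0.9921 = 0.0007 bits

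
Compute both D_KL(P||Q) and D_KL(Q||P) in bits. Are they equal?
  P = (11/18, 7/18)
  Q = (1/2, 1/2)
D_KL(P||Q) = 0.0359, D_KL(Q||P) = 0.0365

KL divergence is not symmetric: D_KL(P||Q) ≠ D_KL(Q||P) in general.

D_KL(P||Q) = 0.0359 bits
D_KL(Q||P) = 0.0365 bits

No, they are not equal!

This asymmetry is why KL divergence is not a true distance metric.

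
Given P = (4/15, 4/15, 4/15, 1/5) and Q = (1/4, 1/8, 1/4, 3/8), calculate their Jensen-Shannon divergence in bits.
0.0388 bits

Jensen-Shannon divergence is:
JSD(P||Q) = 0.5 × D_KL(P||M) + 0.5 × D_KL(Q||M)
where M = 0.5 × (P + Q) is the mixture distribution.

M = 0.5 × (4/15, 4/15, 4/15, 1/5) + 0.5 × (1/4, 1/8, 1/4, 3/8) = (0.258333, 0.195833, 0.258333, 0.2875)

D_KL(P||M) = 0.0385 bits
D_KL(Q||M) = 0.0391 bits

JSD(P||Q) = 0.5 × 0.0385 + 0.5 × 0.0391 = 0.0388 bits

Unlike KL divergence, JSD is symmetric and bounded: 0 ≤ JSD ≤ log(2).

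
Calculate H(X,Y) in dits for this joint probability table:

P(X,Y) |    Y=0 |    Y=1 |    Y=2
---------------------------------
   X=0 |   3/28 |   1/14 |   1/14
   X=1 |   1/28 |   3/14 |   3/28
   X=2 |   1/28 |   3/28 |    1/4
0.8728 dits

Joint entropy is H(X,Y) = -Σ_{x,y} p(x,y) log p(x,y).

Summing over all non-zero entries:
H(X,Y) = -[3/28·log_10(3/28) + 1/14·log_10(1/14) + 1/14·log_10(1/14) + 1/28·log_10(1/28) + 3/14·log_10(3/14) + 3/28·log_10(3/28) + 1/28·log_10(1/28) + 3/28·log_10(3/28) + 1/4·log_10(1/4)]
H(X,Y) = 0.8728 dits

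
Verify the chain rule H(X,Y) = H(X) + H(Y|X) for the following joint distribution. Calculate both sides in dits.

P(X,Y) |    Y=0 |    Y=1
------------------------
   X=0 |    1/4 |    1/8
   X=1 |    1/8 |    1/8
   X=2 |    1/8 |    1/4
H(X,Y) = 0.7526, H(X) = 0.4700, H(Y|X) = 0.2826 (all in dits)

Chain rule: H(X,Y) = H(X) + H(Y|X)

Left side — joint entropy directly:
H(X,Y) = -Σ p(x,y) log p(x,y) = 0.7526 dits

Right side — compute H(Y|X) from the conditional distributions:
P(X) = (3/8, 1/4, 3/8), so H(X) = 0.4700 dits
H(Y|X) = Σ_x P(X=x) · H(Y|X=x):
  P(Y|X=0) = (2/3, 1/3), H(Y|X=0) = 0.2764, weight P(X=0) = 3/8
  P(Y|X=1) = (1/2, 1/2), H(Y|X=1) = 0.3010, weight P(X=1) = 1/4
  P(Y|X=2) = (1/3, 2/3), H(Y|X=2) = 0.2764, weight P(X=2) = 3/8
H(Y|X) = 0.2826 dits

H(X) + H(Y|X) = 0.4700 + 0.2826 = 0.7526 dits

Both sides equal 0.7526 dits. ✓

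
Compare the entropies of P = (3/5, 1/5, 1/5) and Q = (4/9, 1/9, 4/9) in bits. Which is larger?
Q

Computing entropies in bits:
H(P) = 1.3710
H(Q) = 1.3921

Distribution Q has higher entropy.

Intuition: The distribution closer to uniform (more spread out) has higher entropy.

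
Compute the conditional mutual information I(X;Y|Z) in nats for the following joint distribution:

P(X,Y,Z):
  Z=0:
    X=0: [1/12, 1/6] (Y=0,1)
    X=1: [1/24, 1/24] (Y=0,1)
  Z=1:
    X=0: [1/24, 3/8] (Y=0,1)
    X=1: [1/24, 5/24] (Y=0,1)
0.0067 nats

Conditional mutual information: I(X;Y|Z) = H(X|Z) + H(Y|Z) - H(X,Y|Z)

H(Z) = 0.6365
H(X,Z) = 1.2650 → H(X|Z) = 0.6285
H(Y,Z) = 1.1082 → H(Y|Z) = 0.4717
H(X,Y,Z) = 1.7300 → H(X,Y|Z) = 1.0935

I(X;Y|Z) = 0.6285 + 0.4717 - 1.0935 = 0.0067 nats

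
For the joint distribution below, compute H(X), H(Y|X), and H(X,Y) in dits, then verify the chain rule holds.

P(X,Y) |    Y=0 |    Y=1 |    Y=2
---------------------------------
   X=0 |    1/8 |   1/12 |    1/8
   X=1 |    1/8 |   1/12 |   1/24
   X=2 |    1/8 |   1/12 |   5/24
H(X,Y) = 0.9208, H(X) = 0.4680, H(Y|X) = 0.4528 (all in dits)

Chain rule: H(X,Y) = H(X) + H(Y|X)

Left side — joint entropy directly:
H(X,Y) = -Σ p(x,y) log p(x,y) = 0.9208 dits

Right side — compute H(Y|X) from the conditional distributions:
P(X) = (1/3, 1/4, 5/12), so H(X) = 0.4680 dits
H(Y|X) = Σ_x P(X=x) · H(Y|X=x):
  P(Y|X=0) = (3/8, 1/4, 3/8), H(Y|X=0) = 0.4700, weight P(X=0) = 1/3
  P(Y|X=1) = (1/2, 1/3, 1/6), H(Y|X=1) = 0.4392, weight P(X=1) = 1/4
  P(Y|X=2) = (3/10, 1/5, 1/2), H(Y|X=2) = 0.4472, weight P(X=2) = 5/12
H(Y|X) = 0.4528 dits

H(X) + H(Y|X) = 0.4680 + 0.4528 = 0.9208 dits

Both sides equal 0.9208 dits. ✓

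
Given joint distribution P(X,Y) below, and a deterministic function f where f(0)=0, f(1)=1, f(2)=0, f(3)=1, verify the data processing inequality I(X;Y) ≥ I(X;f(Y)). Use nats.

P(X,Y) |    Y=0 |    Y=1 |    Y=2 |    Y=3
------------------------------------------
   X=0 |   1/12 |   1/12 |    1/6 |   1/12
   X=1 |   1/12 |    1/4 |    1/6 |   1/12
I(X;Y) = 0.0297, I(X;f(Y)) = 0.0144, inequality holds: 0.0297 ≥ 0.0144

Data Processing Inequality: For any Markov chain X → Y → Z, we have I(X;Y) ≥ I(X;Z).

Here Z = f(Y) is a deterministic function of Y, forming X → Y → Z.

Original I(X;Y) = 0.0297 nats

After applying f:
P(X,Z) where Z=f(Y):
- P(X,Z=0) = P(X,Y=0) + P(X,Y=2)
- P(X,Z=1) = P(X,Y=1) + P(X,Y=3)

I(X;Z) = I(X;f(Y)) = 0.0144 nats

Verification: 0.0297 ≥ 0.0144 ✓

Information cannot be created by processing; the function f can only lose information about X.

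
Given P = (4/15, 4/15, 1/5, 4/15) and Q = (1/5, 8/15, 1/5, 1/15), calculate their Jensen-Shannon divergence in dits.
0.0248 dits

Jensen-Shannon divergence is:
JSD(P||Q) = 0.5 × D_KL(P||M) + 0.5 × D_KL(Q||M)
where M = 0.5 × (P + Q) is the mixture distribution.

M = 0.5 × (4/15, 4/15, 1/5, 4/15) + 0.5 × (1/5, 8/15, 1/5, 1/15) = (7/30, 2/5, 1/5, 1/6)

D_KL(P||M) = 0.0229 dits
D_KL(Q||M) = 0.0267 dits

JSD(P||Q) = 0.5 × 0.0229 + 0.5 × 0.0267 = 0.0248 dits

Unlike KL divergence, JSD is symmetric and bounded: 0 ≤ JSD ≤ log(2).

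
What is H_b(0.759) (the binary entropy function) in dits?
0.2398 dits

The binary entropy function is:
H(p) = -p log(p) - (1-p) log(1-p)

H(0.759) = -0.759 × log_10(0.759) - 0.241 × log_10(0.241)
H(0.759) = 0.2398 dits

Note: Binary entropy is maximized at p=0.5 (H=1 bit) and minimized at p=0 or p=1 (H=0).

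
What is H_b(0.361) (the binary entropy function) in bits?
0.9435 bits

The binary entropy function is:
H(p) = -p log(p) - (1-p) log(1-p)

H(0.361) = -0.361 × log_2(0.361) - 0.639 × log_2(0.639)
H(0.361) = 0.9435 bits

Note: Binary entropy is maximized at p=0.5 (H=1 bit) and minimized at p=0 or p=1 (H=0).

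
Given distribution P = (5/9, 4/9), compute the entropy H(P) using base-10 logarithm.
0.2983 dits

Shannon entropy is H(X) = -Σ p(x) log p(x).

For P = (5/9, 4/9):
H = -5/9 × log_10(5/9) -4/9 × log_10(4/9)
H = 0.2983 dits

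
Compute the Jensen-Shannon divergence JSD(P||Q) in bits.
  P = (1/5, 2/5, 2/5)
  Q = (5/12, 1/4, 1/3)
0.0428 bits

Jensen-Shannon divergence is:
JSD(P||Q) = 0.5 × D_KL(P||M) + 0.5 × D_KL(Q||M)
where M = 0.5 × (P + Q) is the mixture distribution.

M = 0.5 × (1/5, 2/5, 2/5) + 0.5 × (5/12, 1/4, 1/3) = (0.308333, 13/40, 11/30)

D_KL(P||M) = 0.0451 bits
D_KL(Q||M) = 0.0405 bits

JSD(P||Q) = 0.5 × 0.0451 + 0.5 × 0.0405 = 0.0428 bits

Unlike KL divergence, JSD is symmetric and bounded: 0 ≤ JSD ≤ log(2).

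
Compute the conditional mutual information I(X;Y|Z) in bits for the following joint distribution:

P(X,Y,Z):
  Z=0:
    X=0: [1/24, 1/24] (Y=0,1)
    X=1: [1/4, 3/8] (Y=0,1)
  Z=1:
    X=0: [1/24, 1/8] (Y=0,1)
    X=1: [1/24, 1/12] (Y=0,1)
0.0039 bits

Conditional mutual information: I(X;Y|Z) = H(X|Z) + H(Y|Z) - H(X,Y|Z)

H(Z) = 0.8709
H(X,Z) = 1.5284 → H(X|Z) = 0.6575
H(Y,Z) = 1.8149 → H(Y|Z) = 0.9441
H(X,Y,Z) = 2.4685 → H(X,Y|Z) = 1.5977

I(X;Y|Z) = 0.6575 + 0.9441 - 1.5977 = 0.0039 bits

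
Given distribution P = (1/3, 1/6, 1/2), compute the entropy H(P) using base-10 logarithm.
0.4392 dits

Shannon entropy is H(X) = -Σ p(x) log p(x).

For P = (1/3, 1/6, 1/2):
H = -1/3 × log_10(1/3) -1/6 × log_10(1/6) -1/2 × log_10(1/2)
H = 0.4392 dits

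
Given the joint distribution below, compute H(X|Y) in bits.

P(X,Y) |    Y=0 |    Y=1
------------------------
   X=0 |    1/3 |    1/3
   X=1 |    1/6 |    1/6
0.9183 bits

Using the chain rule: H(X|Y) = H(X,Y) - H(Y)

First, compute H(X,Y) = 1.9183 bits

Marginal P(Y) = (1/2, 1/2)
H(Y) = 1.0000 bits

H(X|Y) = H(X,Y) - H(Y) = 1.9183 - 1.0000 = 0.9183 bits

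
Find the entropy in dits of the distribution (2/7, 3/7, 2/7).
0.4686 dits

Shannon entropy is H(X) = -Σ p(x) log p(x).

For P = (2/7, 3/7, 2/7):
H = -2/7 × log_10(2/7) -3/7 × log_10(3/7) -2/7 × log_10(2/7)
H = 0.4686 dits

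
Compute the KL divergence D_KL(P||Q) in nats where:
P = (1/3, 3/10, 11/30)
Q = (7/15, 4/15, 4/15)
0.0399 nats

KL divergence: D_KL(P||Q) = Σ p(x) log(p(x)/q(x))

Computing term by term:
  x=0: 1/3 × log_e[(1/3)/(7/15)] = 1/3 × -0.3365 = -0.1122
  x=1: 3/10 × log_e[(3/10)/(4/15)] = 3/10 × 0.1178 = 0.0353
  x=2: 11/30 × log_e[(11/30)/(4/15)] = 11/30 × 0.3185 = 0.1168

D_KL(P||Q) = 0.0399 nats

Note: KL divergence is always non-negative and equals 0 iff P = Q.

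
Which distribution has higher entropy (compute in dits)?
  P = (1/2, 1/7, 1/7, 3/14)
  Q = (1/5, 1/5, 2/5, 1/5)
Q

Computing entropies in dits:
H(P) = 0.5353
H(Q) = 0.5786

Distribution Q has higher entropy.

Intuition: The distribution closer to uniform (more spread out) has higher entropy.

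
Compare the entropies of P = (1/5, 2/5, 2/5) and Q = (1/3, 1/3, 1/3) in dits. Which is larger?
Q

Computing entropies in dits:
H(P) = 0.4581
H(Q) = 0.4771

Distribution Q has higher entropy.

Intuition: The distribution closer to uniform (more spread out) has higher entropy.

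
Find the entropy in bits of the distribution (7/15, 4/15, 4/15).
1.5301 bits

Shannon entropy is H(X) = -Σ p(x) log p(x).

For P = (7/15, 4/15, 4/15):
H = -7/15 × log_2(7/15) -4/15 × log_2(4/15) -4/15 × log_2(4/15)
H = 1.5301 bits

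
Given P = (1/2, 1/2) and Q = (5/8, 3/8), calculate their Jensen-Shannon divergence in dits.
0.0035 dits

Jensen-Shannon divergence is:
JSD(P||Q) = 0.5 × D_KL(P||M) + 0.5 × D_KL(Q||M)
where M = 0.5 × (P + Q) is the mixture distribution.

M = 0.5 × (1/2, 1/2) + 0.5 × (5/8, 3/8) = (9/16, 7/16)

D_KL(P||M) = 0.0034 dits
D_KL(Q||M) = 0.0035 dits

JSD(P||Q) = 0.5 × 0.0034 + 0.5 × 0.0035 = 0.0035 dits

Unlike KL divergence, JSD is symmetric and bounded: 0 ≤ JSD ≤ log(2).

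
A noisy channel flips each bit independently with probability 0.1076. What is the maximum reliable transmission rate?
0.5074 bits

For a binary symmetric channel (BSC) with error probability p:
Capacity C = 1 - H(p) bits per symbol

where H(p) = -p log₂(p) - (1-p) log₂(1-p) is the binary entropy function.

H(0.1076) = 0.4926 bits
C = 1 - 0.4926 = 0.5074 bits per symbol

This means we can reliably transmit up to 0.5074 bits of information per channel use.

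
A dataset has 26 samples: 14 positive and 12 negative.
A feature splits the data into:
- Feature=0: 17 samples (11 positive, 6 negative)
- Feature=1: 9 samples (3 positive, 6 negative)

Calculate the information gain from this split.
0.0654 bits

Information Gain = H(Y) - H(Y|Feature)

Before split:
P(positive) = 14/26 = 0.5385
H(Y) = 0.9957 bits

After split:
Feature=0: H = 0.9367 bits (weight = 17/26)
Feature=1: H = 0.9183 bits (weight = 9/26)
H(Y|Feature) = (17/26)×0.9367 + (9/26)×0.9183 = 0.9303 bits

Information Gain = 0.9957 - 0.9303 = 0.0654 bits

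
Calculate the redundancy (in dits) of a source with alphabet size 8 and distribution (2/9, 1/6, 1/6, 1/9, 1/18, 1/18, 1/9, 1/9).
0.0410 dits

Redundancy measures how far a source is from maximum entropy:
R = H_max - H(X)

Maximum entropy for 8 symbols: H_max = log_10(8) = 0.9031 dits
Actual entropy: H(X) = 0.8621 dits
Redundancy: R = 0.9031 - 0.8621 = 0.0410 dits

This redundancy represents potential for compression: the source could be compressed by 0.0410 dits per symbol.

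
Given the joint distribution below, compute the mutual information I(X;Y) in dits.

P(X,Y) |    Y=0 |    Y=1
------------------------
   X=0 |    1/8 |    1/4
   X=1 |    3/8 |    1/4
0.0147 dits

Mutual information: I(X;Y) = H(X) + H(Y) - H(X,Y)

Marginals:
P(X) = (3/8, 5/8), H(X) = 0.2873 dits
P(Y) = (1/2, 1/2), H(Y) = 0.3010 dits

Joint entropy: H(X,Y) = 0.5737 dits

I(X;Y) = 0.2873 + 0.3010 - 0.5737 = 0.0147 dits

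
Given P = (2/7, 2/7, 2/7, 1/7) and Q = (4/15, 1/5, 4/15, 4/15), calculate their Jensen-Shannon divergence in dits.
0.0059 dits

Jensen-Shannon divergence is:
JSD(P||Q) = 0.5 × D_KL(P||M) + 0.5 × D_KL(Q||M)
where M = 0.5 × (P + Q) is the mixture distribution.

M = 0.5 × (2/7, 2/7, 2/7, 1/7) + 0.5 × (4/15, 1/5, 4/15, 4/15) = (0.27619, 0.242857, 0.27619, 0.204762)

D_KL(P||M) = 0.0062 dits
D_KL(Q||M) = 0.0056 dits

JSD(P||Q) = 0.5 × 0.0062 + 0.5 × 0.0056 = 0.0059 dits

Unlike KL divergence, JSD is symmetric and bounded: 0 ≤ JSD ≤ log(2).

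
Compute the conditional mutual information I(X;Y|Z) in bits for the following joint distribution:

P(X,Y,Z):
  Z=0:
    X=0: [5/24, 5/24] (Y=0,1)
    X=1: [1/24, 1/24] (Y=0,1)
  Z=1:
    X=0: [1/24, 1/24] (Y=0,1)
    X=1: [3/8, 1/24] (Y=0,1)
0.0463 bits

Conditional mutual information: I(X;Y|Z) = H(X|Z) + H(Y|Z) - H(X,Y|Z)

H(Z) = 1.0000
H(X,Z) = 1.6500 → H(X|Z) = 0.6500
H(Y,Z) = 1.8250 → H(Y|Z) = 0.8250
H(X,Y,Z) = 2.4288 → H(X,Y|Z) = 1.4288

I(X;Y|Z) = 0.6500 + 0.8250 - 1.4288 = 0.0463 bits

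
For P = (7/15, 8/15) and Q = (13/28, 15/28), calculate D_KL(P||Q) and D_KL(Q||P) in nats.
D_KL(P||Q) = 0.0000, D_KL(Q||P) = 0.0000

KL divergence is not symmetric: D_KL(P||Q) ≠ D_KL(Q||P) in general.

D_KL(P||Q) = 0.0000 nats
D_KL(Q||P) = 0.0000 nats

In this case they happen to be equal (to 4 decimal places).

This asymmetry is why KL divergence is not a true distance metric.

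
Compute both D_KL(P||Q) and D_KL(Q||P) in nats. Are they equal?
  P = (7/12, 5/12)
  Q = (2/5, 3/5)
D_KL(P||Q) = 0.0682, D_KL(Q||P) = 0.0679

KL divergence is not symmetric: D_KL(P||Q) ≠ D_KL(Q||P) in general.

D_KL(P||Q) = 0.0682 nats
D_KL(Q||P) = 0.0679 nats

No, they are not equal!

This asymmetry is why KL divergence is not a true distance metric.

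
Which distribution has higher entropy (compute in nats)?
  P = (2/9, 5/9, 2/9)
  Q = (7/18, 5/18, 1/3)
Q

Computing entropies in nats:
H(P) = 0.9950
H(Q) = 1.0893

Distribution Q has higher entropy.

Intuition: The distribution closer to uniform (more spread out) has higher entropy.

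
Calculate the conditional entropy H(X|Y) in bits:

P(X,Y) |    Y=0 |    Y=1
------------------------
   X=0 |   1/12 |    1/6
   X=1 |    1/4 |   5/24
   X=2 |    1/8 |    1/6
1.5119 bits

Using the chain rule: H(X|Y) = H(X,Y) - H(Y)

First, compute H(X,Y) = 2.5069 bits

Marginal P(Y) = (11/24, 13/24)
H(Y) = 0.9950 bits

H(X|Y) = H(X,Y) - H(Y) = 2.5069 - 0.9950 = 1.5119 bits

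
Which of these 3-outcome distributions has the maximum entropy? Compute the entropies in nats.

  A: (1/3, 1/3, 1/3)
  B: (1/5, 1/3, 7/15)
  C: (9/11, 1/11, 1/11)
A

For a discrete distribution over n outcomes, entropy is maximized by the uniform distribution.

Computing entropies:
H(A) = 1.0986 nats
H(B) = 1.0438 nats
H(C) = 0.6002 nats

The uniform distribution (where all probabilities equal 1/3) achieves the maximum entropy of log_e(3) = 1.0986 nats.

Distribution A has the highest entropy.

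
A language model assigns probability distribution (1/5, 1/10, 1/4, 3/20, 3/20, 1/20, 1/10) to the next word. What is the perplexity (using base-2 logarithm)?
6.3465

Perplexity is 2^H (or exp(H) for natural log).

First, H = -Σ p log p = 2.6660 bits
Perplexity = 2^2.6660 = 6.3465

Interpretation: The model's uncertainty is equivalent to choosing uniformly among 6.3 options.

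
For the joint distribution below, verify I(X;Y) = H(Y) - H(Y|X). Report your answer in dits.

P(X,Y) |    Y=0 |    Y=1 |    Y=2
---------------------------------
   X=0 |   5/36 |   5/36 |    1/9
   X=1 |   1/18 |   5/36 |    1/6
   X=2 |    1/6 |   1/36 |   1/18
I(X;Y) = 0.0405 dits

Mutual information has multiple equivalent forms:
- I(X;Y) = H(X) - H(X|Y)
- I(X;Y) = H(Y) - H(Y|X)
- I(X;Y) = H(X) + H(Y) - H(X,Y)

Computing all quantities:
H(X) = 0.4698, H(Y) = 0.4761, H(X,Y) = 0.9053
H(X|Y) = 0.4292, H(Y|X) = 0.4356

Verification:
H(X) - H(X|Y) = 0.4698 - 0.4292 = 0.0405
H(Y) - H(Y|X) = 0.4761 - 0.4356 = 0.0405
H(X) + H(Y) - H(X,Y) = 0.4698 + 0.4761 - 0.9053 = 0.0405

All forms give I(X;Y) = 0.0405 dits. ✓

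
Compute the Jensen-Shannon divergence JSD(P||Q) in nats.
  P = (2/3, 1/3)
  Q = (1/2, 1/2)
0.0144 nats

Jensen-Shannon divergence is:
JSD(P||Q) = 0.5 × D_KL(P||M) + 0.5 × D_KL(Q||M)
where M = 0.5 × (P + Q) is the mixture distribution.

M = 0.5 × (2/3, 1/3) + 0.5 × (1/2, 1/2) = (7/12, 5/12)

D_KL(P||M) = 0.0146 nats
D_KL(Q||M) = 0.0141 nats

JSD(P||Q) = 0.5 × 0.0146 + 0.5 × 0.0141 = 0.0144 nats

Unlike KL divergence, JSD is symmetric and bounded: 0 ≤ JSD ≤ log(2).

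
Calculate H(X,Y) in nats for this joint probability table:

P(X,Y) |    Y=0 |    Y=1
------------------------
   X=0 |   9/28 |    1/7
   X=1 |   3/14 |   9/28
1.3377 nats

Joint entropy is H(X,Y) = -Σ_{x,y} p(x,y) log p(x,y).

Summing over all non-zero entries:
H(X,Y) = -[9/28·log_e(9/28) + 1/7·log_e(1/7) + 3/14·log_e(3/14) + 9/28·log_e(9/28)]
H(X,Y) = 1.3377 nats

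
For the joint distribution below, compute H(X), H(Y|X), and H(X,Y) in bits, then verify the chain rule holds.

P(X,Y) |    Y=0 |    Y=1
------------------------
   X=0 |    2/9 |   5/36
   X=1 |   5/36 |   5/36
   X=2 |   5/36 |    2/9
H(X,Y) = 2.5466, H(X) = 1.5746, H(Y|X) = 0.9720 (all in bits)

Chain rule: H(X,Y) = H(X) + H(Y|X)

Left side — joint entropy directly:
H(X,Y) = -Σ p(x,y) log p(x,y) = 2.5466 bits

Right side — compute H(Y|X) from the conditional distributions:
P(X) = (13/36, 5/18, 13/36), so H(X) = 1.5746 bits
H(Y|X) = Σ_x P(X=x) · H(Y|X=x):
  P(Y|X=0) = (8/13, 5/13), H(Y|X=0) = 0.9612, weight P(X=0) = 13/36
  P(Y|X=1) = (1/2, 1/2), H(Y|X=1) = 1.0000, weight P(X=1) = 5/18
  P(Y|X=2) = (5/13, 8/13), H(Y|X=2) = 0.9612, weight P(X=2) = 13/36
H(Y|X) = 0.9720 bits

H(X) + H(Y|X) = 1.5746 + 0.9720 = 2.5466 bits

Both sides equal 2.5466 bits. ✓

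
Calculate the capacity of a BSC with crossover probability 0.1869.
0.3051 bits

For a binary symmetric channel (BSC) with error probability p:
Capacity C = 1 - H(p) bits per symbol

where H(p) = -p log₂(p) - (1-p) log₂(1-p) is the binary entropy function.

H(0.1869) = 0.6949 bits
C = 1 - 0.6949 = 0.3051 bits per symbol

This means we can reliably transmit up to 0.3051 bits of information per channel use.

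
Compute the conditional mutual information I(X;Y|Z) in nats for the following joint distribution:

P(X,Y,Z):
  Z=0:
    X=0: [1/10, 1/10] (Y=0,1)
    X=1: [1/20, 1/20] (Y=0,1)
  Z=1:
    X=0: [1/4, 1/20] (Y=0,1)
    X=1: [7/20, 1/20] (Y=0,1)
0.0012 nats

Conditional mutual information: I(X;Y|Z) = H(X|Z) + H(Y|Z) - H(X,Y|Z)

H(Z) = 0.6109
H(X,Z) = 1.2799 → H(X|Z) = 0.6690
H(Y,Z) = 1.1059 → H(Y|Z) = 0.4950
H(X,Y,Z) = 1.7737 → H(X,Y|Z) = 1.1628

I(X;Y|Z) = 0.6690 + 0.4950 - 1.1628 = 0.0012 nats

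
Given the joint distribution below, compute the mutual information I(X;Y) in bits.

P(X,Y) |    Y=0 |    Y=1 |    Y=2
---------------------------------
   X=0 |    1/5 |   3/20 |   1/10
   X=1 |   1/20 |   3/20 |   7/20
0.1684 bits

Mutual information: I(X;Y) = H(X) + H(Y) - H(X,Y)

Marginals:
P(X) = (9/20, 11/20), H(X) = 0.9928 bits
P(Y) = (1/4, 3/10, 9/20), H(Y) = 1.5395 bits

Joint entropy: H(X,Y) = 2.3639 bits

I(X;Y) = 0.9928 + 1.5395 - 2.3639 = 0.1684 bits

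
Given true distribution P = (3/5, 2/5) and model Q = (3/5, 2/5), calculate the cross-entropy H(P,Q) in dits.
0.2923 dits

Cross-entropy: H(P,Q) = -Σ p(x) log q(x)

Alternatively: H(P,Q) = H(P) + D_KL(P||Q)
H(P) = 0.2923 dits
D_KL(P||Q) = 0.0000 dits

H(P,Q) = 0.2923 + 0.0000 = 0.2923 dits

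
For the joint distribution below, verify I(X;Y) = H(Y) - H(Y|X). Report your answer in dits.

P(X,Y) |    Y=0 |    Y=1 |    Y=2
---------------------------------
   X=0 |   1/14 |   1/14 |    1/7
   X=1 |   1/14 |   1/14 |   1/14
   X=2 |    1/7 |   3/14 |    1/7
I(X;Y) = 0.0093 dits

Mutual information has multiple equivalent forms:
- I(X;Y) = H(X) - H(X|Y)
- I(X;Y) = H(Y) - H(Y|X)
- I(X;Y) = H(X) + H(Y) - H(X,Y)

Computing all quantities:
H(X) = 0.4493, H(Y) = 0.4748, H(X,Y) = 0.9149
H(X|Y) = 0.4400, H(Y|X) = 0.4656

Verification:
H(X) - H(X|Y) = 0.4493 - 0.4400 = 0.0093
H(Y) - H(Y|X) = 0.4748 - 0.4656 = 0.0093
H(X) + H(Y) - H(X,Y) = 0.4493 + 0.4748 - 0.9149 = 0.0093

All forms give I(X;Y) = 0.0093 dits. ✓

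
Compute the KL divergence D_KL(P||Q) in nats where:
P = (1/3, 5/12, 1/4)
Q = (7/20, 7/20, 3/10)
0.0108 nats

KL divergence: D_KL(P||Q) = Σ p(x) log(p(x)/q(x))

Computing term by term:
  x=0: 1/3 × log_e[(1/3)/(7/20)] = 1/3 × -0.0488 = -0.0163
  x=1: 5/12 × log_e[(5/12)/(7/20)] = 5/12 × 0.1744 = 0.0726
  x=2: 1/4 × log_e[(1/4)/(3/10)] = 1/4 × -0.1823 = -0.0456

D_KL(P||Q) = 0.0108 nats

Note: KL divergence is always non-negative and equals 0 iff P = Q.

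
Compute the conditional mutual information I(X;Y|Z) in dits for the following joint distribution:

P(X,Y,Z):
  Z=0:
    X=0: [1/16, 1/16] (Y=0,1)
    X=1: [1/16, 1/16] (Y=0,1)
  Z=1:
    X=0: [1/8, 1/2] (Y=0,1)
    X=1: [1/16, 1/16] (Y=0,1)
0.0097 dits

Conditional mutual information: I(X;Y|Z) = H(X|Z) + H(Y|Z) - H(X,Y|Z)

H(Z) = 0.2442
H(X,Z) = 0.4662 → H(X|Z) = 0.2220
H(Y,Z) = 0.5026 → H(Y|Z) = 0.2584
H(X,Y,Z) = 0.7149 → H(X,Y|Z) = 0.4707

I(X;Y|Z) = 0.2220 + 0.2584 - 0.4707 = 0.0097 dits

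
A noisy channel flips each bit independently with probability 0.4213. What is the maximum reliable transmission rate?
0.0179 bits

For a binary symmetric channel (BSC) with error probability p:
Capacity C = 1 - H(p) bits per symbol

where H(p) = -p log₂(p) - (1-p) log₂(1-p) is the binary entropy function.

H(0.4213) = 0.9821 bits
C = 1 - 0.9821 = 0.0179 bits per symbol

This means we can reliably transmit up to 0.0179 bits of information per channel use.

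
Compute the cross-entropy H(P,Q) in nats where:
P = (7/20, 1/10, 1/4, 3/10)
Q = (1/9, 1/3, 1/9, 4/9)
1.6715 nats

Cross-entropy: H(P,Q) = -Σ p(x) log q(x)

Alternatively: H(P,Q) = H(P) + D_KL(P||Q)
H(P) = 1.3055 nats
D_KL(P||Q) = 0.3660 nats

H(P,Q) = 1.3055 + 0.3660 = 1.6715 nats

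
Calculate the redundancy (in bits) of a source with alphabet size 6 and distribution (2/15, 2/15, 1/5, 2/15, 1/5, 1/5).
0.0290 bits

Redundancy measures how far a source is from maximum entropy:
R = H_max - H(X)

Maximum entropy for 6 symbols: H_max = log_2(6) = 2.5850 bits
Actual entropy: H(X) = 2.5559 bits
Redundancy: R = 2.5850 - 2.5559 = 0.0290 bits

This redundancy represents potential for compression: the source could be compressed by 0.0290 bits per symbol.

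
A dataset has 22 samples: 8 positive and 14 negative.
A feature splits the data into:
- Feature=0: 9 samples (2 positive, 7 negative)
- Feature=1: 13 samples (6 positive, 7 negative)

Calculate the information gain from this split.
0.0446 bits

Information Gain = H(Y) - H(Y|Feature)

Before split:
P(positive) = 8/22 = 0.3636
H(Y) = 0.9457 bits

After split:
Feature=0: H = 0.7642 bits (weight = 9/22)
Feature=1: H = 0.9957 bits (weight = 13/22)
H(Y|Feature) = (9/22)×0.7642 + (13/22)×0.9957 = 0.9010 bits

Information Gain = 0.9457 - 0.9010 = 0.0446 bits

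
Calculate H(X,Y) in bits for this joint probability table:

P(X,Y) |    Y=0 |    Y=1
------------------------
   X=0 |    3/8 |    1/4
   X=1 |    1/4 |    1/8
1.9056 bits

Joint entropy is H(X,Y) = -Σ_{x,y} p(x,y) log p(x,y).

Summing over all non-zero entries:
H(X,Y) = -[3/8·log_2(3/8) + 1/4·log_2(1/4) + 1/4·log_2(1/4) + 1/8·log_2(1/8)]
H(X,Y) = 1.9056 bits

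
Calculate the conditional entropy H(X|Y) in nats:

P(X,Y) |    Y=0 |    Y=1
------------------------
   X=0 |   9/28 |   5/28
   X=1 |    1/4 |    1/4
0.6827 nats

Using the chain rule: H(X|Y) = H(X,Y) - H(Y)

First, compute H(X,Y) = 1.3656 nats

Marginal P(Y) = (4/7, 3/7)
H(Y) = 0.6829 nats

H(X|Y) = H(X,Y) - H(Y) = 1.3656 - 0.6829 = 0.6827 nats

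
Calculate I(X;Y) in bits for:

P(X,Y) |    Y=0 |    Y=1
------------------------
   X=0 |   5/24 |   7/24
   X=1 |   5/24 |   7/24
0.0000 bits

Mutual information: I(X;Y) = H(X) + H(Y) - H(X,Y)

Marginals:
P(X) = (1/2, 1/2), H(X) = 1.0000 bits
P(Y) = (5/12, 7/12), H(Y) = 0.9799 bits

Joint entropy: H(X,Y) = 1.9799 bits

I(X;Y) = 1.0000 + 0.9799 - 1.9799 = 0.0000 bits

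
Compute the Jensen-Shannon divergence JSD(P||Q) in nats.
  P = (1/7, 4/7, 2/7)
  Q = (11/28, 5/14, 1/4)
0.0434 nats

Jensen-Shannon divergence is:
JSD(P||Q) = 0.5 × D_KL(P||M) + 0.5 × D_KL(Q||M)
where M = 0.5 × (P + Q) is the mixture distribution.

M = 0.5 × (1/7, 4/7, 2/7) + 0.5 × (11/28, 5/14, 1/4) = (0.267857, 13/28, 0.267857)

D_KL(P||M) = 0.0473 nats
D_KL(Q||M) = 0.0395 nats

JSD(P||Q) = 0.5 × 0.0473 + 0.5 × 0.0395 = 0.0434 nats

Unlike KL divergence, JSD is symmetric and bounded: 0 ≤ JSD ≤ log(2).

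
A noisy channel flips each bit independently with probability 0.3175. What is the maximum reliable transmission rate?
0.0984 bits

For a binary symmetric channel (BSC) with error probability p:
Capacity C = 1 - H(p) bits per symbol

where H(p) = -p log₂(p) - (1-p) log₂(1-p) is the binary entropy function.

H(0.3175) = 0.9016 bits
C = 1 - 0.9016 = 0.0984 bits per symbol

This means we can reliably transmit up to 0.0984 bits of information per channel use.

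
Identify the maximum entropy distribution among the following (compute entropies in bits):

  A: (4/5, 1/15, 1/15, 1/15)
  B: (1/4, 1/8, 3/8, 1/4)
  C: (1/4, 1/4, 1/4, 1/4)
C

For a discrete distribution over n outcomes, entropy is maximized by the uniform distribution.

Computing entropies:
H(A) = 1.0389 bits
H(B) = 1.9056 bits
H(C) = 2.0000 bits

The uniform distribution (where all probabilities equal 1/4) achieves the maximum entropy of log_2(4) = 2.0000 bits.

Distribution C has the highest entropy.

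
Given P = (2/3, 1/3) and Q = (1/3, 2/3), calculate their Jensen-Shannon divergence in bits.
0.0817 bits

Jensen-Shannon divergence is:
JSD(P||Q) = 0.5 × D_KL(P||M) + 0.5 × D_KL(Q||M)
where M = 0.5 × (P + Q) is the mixture distribution.

M = 0.5 × (2/3, 1/3) + 0.5 × (1/3, 2/3) = (1/2, 1/2)

D_KL(P||M) = 0.0817 bits
D_KL(Q||M) = 0.0817 bits

JSD(P||Q) = 0.5 × 0.0817 + 0.5 × 0.0817 = 0.0817 bits

Unlike KL divergence, JSD is symmetric and bounded: 0 ≤ JSD ≤ log(2).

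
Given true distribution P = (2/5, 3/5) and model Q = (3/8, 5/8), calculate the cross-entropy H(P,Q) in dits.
0.2929 dits

Cross-entropy: H(P,Q) = -Σ p(x) log q(x)

Alternatively: H(P,Q) = H(P) + D_KL(P||Q)
H(P) = 0.2923 dits
D_KL(P||Q) = 0.0006 dits

H(P,Q) = 0.2923 + 0.0006 = 0.2929 dits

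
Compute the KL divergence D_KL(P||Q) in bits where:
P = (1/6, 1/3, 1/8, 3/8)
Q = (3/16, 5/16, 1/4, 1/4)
0.0971 bits

KL divergence: D_KL(P||Q) = Σ p(x) log(p(x)/q(x))

Computing term by term:
  x=0: 1/6 × log_2[(1/6)/(3/16)] = 1/6 × -0.1699 = -0.0283
  x=1: 1/3 × log_2[(1/3)/(5/16)] = 1/3 × 0.0931 = 0.0310
  x=2: 1/8 × log_2[(1/8)/(1/4)] = 1/8 × -1.0000 = -0.1250
  x=3: 3/8 × log_2[(3/8)/(1/4)] = 3/8 × 0.5850 = 0.2194

D_KL(P||Q) = 0.0971 bits

Note: KL divergence is always non-negative and equals 0 iff P = Q.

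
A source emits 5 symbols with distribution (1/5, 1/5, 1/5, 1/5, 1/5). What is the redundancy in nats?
0.0000 nats

Redundancy measures how far a source is from maximum entropy:
R = H_max - H(X)

Maximum entropy for 5 symbols: H_max = log_e(5) = 1.6094 nats
Actual entropy: H(X) = 1.6094 nats
Redundancy: R = 1.6094 - 1.6094 = 0.0000 nats

This redundancy represents potential for compression: the source could be compressed by 0.0000 nats per symbol.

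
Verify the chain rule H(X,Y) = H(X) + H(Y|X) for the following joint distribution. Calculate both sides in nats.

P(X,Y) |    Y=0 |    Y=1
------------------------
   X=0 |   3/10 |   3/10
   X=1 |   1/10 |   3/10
H(X,Y) = 1.3138, H(X) = 0.6730, H(Y|X) = 0.6408 (all in nats)

Chain rule: H(X,Y) = H(X) + H(Y|X)

Left side — joint entropy directly:
H(X,Y) = -Σ p(x,y) log p(x,y) = 1.3138 nats

Right side — compute H(Y|X) from the conditional distributions:
P(X) = (3/5, 2/5), so H(X) = 0.6730 nats
H(Y|X) = Σ_x P(X=x) · H(Y|X=x):
  P(Y|X=0) = (1/2, 1/2), H(Y|X=0) = 0.6931, weight P(X=0) = 3/5
  P(Y|X=1) = (1/4, 3/4), H(Y|X=1) = 0.5623, weight P(X=1) = 2/5
H(Y|X) = 0.6408 nats

H(X) + H(Y|X) = 0.6730 + 0.6408 = 1.3138 nats

Both sides equal 1.3138 nats. ✓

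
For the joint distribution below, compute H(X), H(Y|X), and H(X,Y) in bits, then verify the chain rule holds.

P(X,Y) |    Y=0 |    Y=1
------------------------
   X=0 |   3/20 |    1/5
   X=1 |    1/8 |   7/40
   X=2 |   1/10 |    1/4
H(X,Y) = 2.5222, H(X) = 1.5813, H(Y|X) = 0.9409 (all in bits)

Chain rule: H(X,Y) = H(X) + H(Y|X)

Left side — joint entropy directly:
H(X,Y) = -Σ p(x,y) log p(x,y) = 2.5222 bits

Right side — compute H(Y|X) from the conditional distributions:
P(X) = (7/20, 3/10, 7/20), so H(X) = 1.5813 bits
H(Y|X) = Σ_x P(X=x) · H(Y|X=x):
  P(Y|X=0) = (3/7, 4/7), H(Y|X=0) = 0.9852, weight P(X=0) = 7/20
  P(Y|X=1) = (5/12, 7/12), H(Y|X=1) = 0.9799, weight P(X=1) = 3/10
  P(Y|X=2) = (2/7, 5/7), H(Y|X=2) = 0.8631, weight P(X=2) = 7/20
H(Y|X) = 0.9409 bits

H(X) + H(Y|X) = 1.5813 + 0.9409 = 2.5222 bits

Both sides equal 2.5222 bits. ✓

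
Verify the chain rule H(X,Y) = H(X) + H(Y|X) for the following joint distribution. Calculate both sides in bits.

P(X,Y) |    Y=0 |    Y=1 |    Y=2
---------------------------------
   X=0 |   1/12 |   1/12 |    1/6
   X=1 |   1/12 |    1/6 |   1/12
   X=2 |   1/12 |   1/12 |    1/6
H(X,Y) = 3.0850, H(X) = 1.5850, H(Y|X) = 1.5000 (all in bits)

Chain rule: H(X,Y) = H(X) + H(Y|X)

Left side — joint entropy directly:
H(X,Y) = -Σ p(x,y) log p(x,y) = 3.0850 bits

Right side — compute H(Y|X) from the conditional distributions:
P(X) = (1/3, 1/3, 1/3), so H(X) = 1.5850 bits
H(Y|X) = Σ_x P(X=x) · H(Y|X=x):
  P(Y|X=0) = (1/4, 1/4, 1/2), H(Y|X=0) = 1.5000, weight P(X=0) = 1/3
  P(Y|X=1) = (1/4, 1/2, 1/4), H(Y|X=1) = 1.5000, weight P(X=1) = 1/3
  P(Y|X=2) = (1/4, 1/4, 1/2), H(Y|X=2) = 1.5000, weight P(X=2) = 1/3
H(Y|X) = 1.5000 bits

H(X) + H(Y|X) = 1.5850 + 1.5000 = 3.0850 bits

Both sides equal 3.0850 bits. ✓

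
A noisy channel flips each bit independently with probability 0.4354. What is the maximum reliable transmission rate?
0.0121 bits

For a binary symmetric channel (BSC) with error probability p:
Capacity C = 1 - H(p) bits per symbol

where H(p) = -p log₂(p) - (1-p) log₂(1-p) is the binary entropy function.

H(0.4354) = 0.9879 bits
C = 1 - 0.9879 = 0.0121 bits per symbol

This means we can reliably transmit up to 0.0121 bits of information per channel use.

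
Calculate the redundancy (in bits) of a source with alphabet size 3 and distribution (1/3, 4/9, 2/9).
0.0545 bits

Redundancy measures how far a source is from maximum entropy:
R = H_max - H(X)

Maximum entropy for 3 symbols: H_max = log_2(3) = 1.5850 bits
Actual entropy: H(X) = 1.5305 bits
Redundancy: R = 1.5850 - 1.5305 = 0.0545 bits

This redundancy represents potential for compression: the source could be compressed by 0.0545 bits per symbol.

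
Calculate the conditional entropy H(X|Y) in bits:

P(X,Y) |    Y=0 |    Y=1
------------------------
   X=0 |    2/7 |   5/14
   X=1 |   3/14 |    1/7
0.9242 bits

Using the chain rule: H(X|Y) = H(X,Y) - H(Y)

First, compute H(X,Y) = 1.9242 bits

Marginal P(Y) = (1/2, 1/2)
H(Y) = 1.0000 bits

H(X|Y) = H(X,Y) - H(Y) = 1.9242 - 1.0000 = 0.9242 bits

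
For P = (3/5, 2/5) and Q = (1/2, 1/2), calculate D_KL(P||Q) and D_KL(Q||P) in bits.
D_KL(P||Q) = 0.0290, D_KL(Q||P) = 0.0294

KL divergence is not symmetric: D_KL(P||Q) ≠ D_KL(Q||P) in general.

D_KL(P||Q) = 0.0290 bits
D_KL(Q||P) = 0.0294 bits

No, they are not equal!

This asymmetry is why KL divergence is not a true distance metric.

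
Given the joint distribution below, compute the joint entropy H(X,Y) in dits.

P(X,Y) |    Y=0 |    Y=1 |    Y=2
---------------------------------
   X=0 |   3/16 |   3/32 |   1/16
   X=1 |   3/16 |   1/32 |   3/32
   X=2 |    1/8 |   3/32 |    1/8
0.9098 dits

Joint entropy is H(X,Y) = -Σ_{x,y} p(x,y) log p(x,y).

Summing over all non-zero entries:
H(X,Y) = -[3/16·log_10(3/16) + 3/32·log_10(3/32) + 1/16·log_10(1/16) + 3/16·log_10(3/16) + 1/32·log_10(1/32) + 3/32·log_10(3/32) + 1/8·log_10(1/8) + 3/32·log_10(3/32) + 1/8·log_10(1/8)]
H(X,Y) = 0.9098 dits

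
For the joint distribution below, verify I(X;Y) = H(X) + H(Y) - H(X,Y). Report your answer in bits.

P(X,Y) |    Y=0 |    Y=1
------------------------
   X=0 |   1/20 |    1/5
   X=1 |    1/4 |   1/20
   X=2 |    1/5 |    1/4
I(X;Y) = 0.1785 bits

Mutual information has multiple equivalent forms:
- I(X;Y) = H(X) - H(X|Y)
- I(X;Y) = H(Y) - H(Y|X)
- I(X;Y) = H(X) + H(Y) - H(X,Y)

Computing all quantities:
H(X) = 1.5395, H(Y) = 1.0000, H(X,Y) = 2.3610
H(X|Y) = 1.3610, H(Y|X) = 0.8215

Verification:
H(X) - H(X|Y) = 1.5395 - 1.3610 = 0.1785
H(Y) - H(Y|X) = 1.0000 - 0.8215 = 0.1785
H(X) + H(Y) - H(X,Y) = 1.5395 + 1.0000 - 2.3610 = 0.1785

All forms give I(X;Y) = 0.1785 bits. ✓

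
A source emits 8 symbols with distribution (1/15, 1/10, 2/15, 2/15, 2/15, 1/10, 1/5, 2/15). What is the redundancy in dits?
0.0182 dits

Redundancy measures how far a source is from maximum entropy:
R = H_max - H(X)

Maximum entropy for 8 symbols: H_max = log_10(8) = 0.9031 dits
Actual entropy: H(X) = 0.8849 dits
Redundancy: R = 0.9031 - 0.8849 = 0.0182 dits

This redundancy represents potential for compression: the source could be compressed by 0.0182 dits per symbol.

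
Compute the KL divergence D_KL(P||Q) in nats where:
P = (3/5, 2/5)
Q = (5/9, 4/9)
0.0040 nats

KL divergence: D_KL(P||Q) = Σ p(x) log(p(x)/q(x))

Computing term by term:
  x=0: 3/5 × log_e[(3/5)/(5/9)] = 3/5 × 0.0770 = 0.0462
  x=1: 2/5 × log_e[(2/5)/(4/9)] = 2/5 × -0.1054 = -0.0421

D_KL(P||Q) = 0.0040 nats

Note: KL divergence is always non-negative and equals 0 iff P = Q.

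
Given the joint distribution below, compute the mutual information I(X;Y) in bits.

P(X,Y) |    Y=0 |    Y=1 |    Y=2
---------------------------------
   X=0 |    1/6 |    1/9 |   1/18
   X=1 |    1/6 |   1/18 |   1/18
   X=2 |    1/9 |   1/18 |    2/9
0.1271 bits

Mutual information: I(X;Y) = H(X) + H(Y) - H(X,Y)

Marginals:
P(X) = (1/3, 5/18, 7/18), H(X) = 1.5715 bits
P(Y) = (4/9, 2/9, 1/3), H(Y) = 1.5305 bits

Joint entropy: H(X,Y) = 2.9749 bits

I(X;Y) = 1.5715 + 1.5305 - 2.9749 = 0.1271 bits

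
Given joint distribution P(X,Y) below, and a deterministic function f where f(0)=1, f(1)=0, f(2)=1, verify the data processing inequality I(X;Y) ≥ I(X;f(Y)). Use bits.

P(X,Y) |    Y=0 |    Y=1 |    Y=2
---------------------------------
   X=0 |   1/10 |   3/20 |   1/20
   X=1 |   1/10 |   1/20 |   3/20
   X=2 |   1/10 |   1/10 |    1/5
I(X;Y) = 0.0955, I(X;f(Y)) = 0.0618, inequality holds: 0.0955 ≥ 0.0618

Data Processing Inequality: For any Markov chain X → Y → Z, we have I(X;Y) ≥ I(X;Z).

Here Z = f(Y) is a deterministic function of Y, forming X → Y → Z.

Original I(X;Y) = 0.0955 bits

After applying f:
P(X,Z) where Z=f(Y):
- P(X,Z=0) = P(X,Y=1)
- P(X,Z=1) = P(X,Y=0) + P(X,Y=2)

I(X;Z) = I(X;f(Y)) = 0.0618 bits

Verification: 0.0955 ≥ 0.0618 ✓

Information cannot be created by processing; the function f can only lose information about X.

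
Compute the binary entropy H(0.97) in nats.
0.1347 nats

The binary entropy function is:
H(p) = -p log(p) - (1-p) log(1-p)

H(0.97) = -0.97 × log_e(0.97) - 0.03 × log_e(0.03)
H(0.97) = 0.1347 nats

Note: Binary entropy is maximized at p=0.5 (H=1 bit) and minimized at p=0 or p=1 (H=0).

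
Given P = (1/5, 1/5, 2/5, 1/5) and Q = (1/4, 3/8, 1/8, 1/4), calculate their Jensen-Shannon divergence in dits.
0.0235 dits

Jensen-Shannon divergence is:
JSD(P||Q) = 0.5 × D_KL(P||M) + 0.5 × D_KL(Q||M)
where M = 0.5 × (P + Q) is the mixture distribution.

M = 0.5 × (1/5, 1/5, 2/5, 1/5) + 0.5 × (1/4, 3/8, 1/8, 1/4) = (9/40, 0.2875, 0.2625, 9/40)

D_KL(P||M) = 0.0212 dits
D_KL(Q||M) = 0.0259 dits

JSD(P||Q) = 0.5 × 0.0212 + 0.5 × 0.0259 = 0.0235 dits

Unlike KL divergence, JSD is symmetric and bounded: 0 ≤ JSD ≤ log(2).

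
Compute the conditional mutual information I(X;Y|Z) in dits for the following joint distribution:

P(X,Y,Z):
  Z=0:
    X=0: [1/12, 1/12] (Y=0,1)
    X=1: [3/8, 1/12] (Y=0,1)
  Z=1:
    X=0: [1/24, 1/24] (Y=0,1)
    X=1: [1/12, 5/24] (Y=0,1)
0.0157 dits

Conditional mutual information: I(X;Y|Z) = H(X|Z) + H(Y|Z) - H(X,Y|Z)

H(Z) = 0.2873
H(X,Z) = 0.5310 → H(X|Z) = 0.2437
H(Y,Z) = 0.5484 → H(Y|Z) = 0.2611
H(X,Y,Z) = 0.7764 → H(X,Y|Z) = 0.4891

I(X;Y|Z) = 0.2437 + 0.2611 - 0.4891 = 0.0157 dits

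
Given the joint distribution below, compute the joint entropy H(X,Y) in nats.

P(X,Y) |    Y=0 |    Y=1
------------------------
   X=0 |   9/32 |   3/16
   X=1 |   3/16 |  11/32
1.3516 nats

Joint entropy is H(X,Y) = -Σ_{x,y} p(x,y) log p(x,y).

Summing over all non-zero entries:
H(X,Y) = -[9/32·log_e(9/32) + 3/16·log_e(3/16) + 3/16·log_e(3/16) + 11/32·log_e(11/32)]
H(X,Y) = 1.3516 nats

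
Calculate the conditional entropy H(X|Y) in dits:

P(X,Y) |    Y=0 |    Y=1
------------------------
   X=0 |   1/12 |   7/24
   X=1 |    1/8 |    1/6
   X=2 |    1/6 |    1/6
0.4607 dits

Using the chain rule: H(X|Y) = H(X,Y) - H(Y)

First, compute H(X,Y) = 0.7480 dits

Marginal P(Y) = (3/8, 5/8)
H(Y) = 0.2873 dits

H(X|Y) = H(X,Y) - H(Y) = 0.7480 - 0.2873 = 0.4607 dits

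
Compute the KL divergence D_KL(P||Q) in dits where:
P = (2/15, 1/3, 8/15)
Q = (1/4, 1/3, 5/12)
0.0208 dits

KL divergence: D_KL(P||Q) = Σ p(x) log(p(x)/q(x))

Computing term by term:
  x=0: 2/15 × log_10[(2/15)/(1/4)] = 2/15 × -0.2730 = -0.0364
  x=1: 1/3 × log_10[(1/3)/(1/3)] = 1/3 × 0.0000 = 0.0000
  x=2: 8/15 × log_10[(8/15)/(5/12)] = 8/15 × 0.1072 = 0.0572

D_KL(P||Q) = 0.0208 dits

Note: KL divergence is always non-negative and equals 0 iff P = Q.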